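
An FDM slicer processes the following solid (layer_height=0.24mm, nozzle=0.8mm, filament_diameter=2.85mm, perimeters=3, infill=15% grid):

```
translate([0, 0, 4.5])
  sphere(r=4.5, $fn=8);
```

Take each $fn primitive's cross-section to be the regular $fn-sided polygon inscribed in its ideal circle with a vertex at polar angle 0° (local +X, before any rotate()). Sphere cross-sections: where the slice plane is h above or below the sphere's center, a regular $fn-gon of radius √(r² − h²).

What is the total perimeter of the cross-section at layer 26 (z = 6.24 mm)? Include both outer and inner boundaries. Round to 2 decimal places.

At z = 6.24 mm: the r=4.5 sphere contributes a regular 8-gon of circumradius √(4.5²−1.74²) = 4.150 (perimeter = 2·8·4.150·sin(180°/8) = 25.41 mm). Overall, the cross-section is a single solid region. Total boundary length (outer) = 25.41 mm.

25.41 mm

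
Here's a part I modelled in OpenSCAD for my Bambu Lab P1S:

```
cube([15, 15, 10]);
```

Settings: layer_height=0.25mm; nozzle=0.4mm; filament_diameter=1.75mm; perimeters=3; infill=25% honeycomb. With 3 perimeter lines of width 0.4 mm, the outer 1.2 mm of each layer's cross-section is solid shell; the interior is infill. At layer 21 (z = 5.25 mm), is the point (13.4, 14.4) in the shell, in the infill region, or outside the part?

At z = 5.25 mm: the cube (footprint 15×15) is included at this height. Overall, the cross-section is a single solid region. The nearest boundary edge runs (15.00, 15.00)→(0.00, 15.00); distance from the point to it = 0.60 mm. The point is inside the cross-section, 0.60 mm from the nearest boundary — within the 1.2 mm shell band (3 × 0.4).

shell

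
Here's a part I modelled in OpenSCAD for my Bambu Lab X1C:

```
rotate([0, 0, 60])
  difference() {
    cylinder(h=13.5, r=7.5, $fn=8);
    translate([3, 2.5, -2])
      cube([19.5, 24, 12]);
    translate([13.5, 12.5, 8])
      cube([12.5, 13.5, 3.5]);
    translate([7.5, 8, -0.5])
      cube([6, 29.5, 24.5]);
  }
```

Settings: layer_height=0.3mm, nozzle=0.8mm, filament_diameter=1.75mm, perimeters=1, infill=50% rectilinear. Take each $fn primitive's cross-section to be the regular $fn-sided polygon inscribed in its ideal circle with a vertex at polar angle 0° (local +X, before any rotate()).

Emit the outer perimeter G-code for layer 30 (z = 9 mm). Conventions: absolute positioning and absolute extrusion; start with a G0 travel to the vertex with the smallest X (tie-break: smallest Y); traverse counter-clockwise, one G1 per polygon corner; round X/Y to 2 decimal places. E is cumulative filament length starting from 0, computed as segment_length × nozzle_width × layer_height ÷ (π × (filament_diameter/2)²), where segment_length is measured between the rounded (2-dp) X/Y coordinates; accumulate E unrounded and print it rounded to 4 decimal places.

At z = 9 mm: the r=7.5 cylinder gives a regular 8-gon of circumradius 7.5 (constant along its height); the cube at (3, 2.5) (footprint 19.5×24) is included at this height; the 12.5×13.5 cube at (13.5, 12.5) contributes its full rectangle; the cube at (7.5, 8) (footprint 6×29.5) is included at this height; After the difference (first − rest): starting from the r=7.5 cylinder, the 19.5×24 cube at (3, 2.5) partially overlaps it — only the 9.18 mm² overlap (of its 468.00 mm²) is removed, clipping the outline; the 12.5×13.5 cube at (13.5, 12.5) misses the remaining region (no effect); the 6×29.5 cube at (7.5, 8) misses the remaining region (no effect) — 1 connected region; (whole slice rotated 60° about Z — lengths, areas and connectivity unchanged). The outline is a single polygon with 10 vertices. Extrusion per mm of travel: 0.8 × 0.3 / (π × 0.875²) = 0.099780. Accumulating E over each segment gives final E = 4.7514.

G0 X-7.24 Y-1.94 Z9.00
G1 X-3.75 Y-6.50 E0.5730
G1 X1.94 Y-7.24 E1.1455
G1 X6.50 Y-3.75 E1.7185
G1 X7.24 Y1.94 E2.2910
G1 X3.75 Y6.50 E2.8640
G1 X1.07 Y6.85 E3.1336
G1 X-0.67 Y3.85 E3.4797
G1 X-3.92 Y5.73 E3.8543
G1 X-6.50 Y3.75 E4.1788
G1 X-7.24 Y-1.94 E4.7514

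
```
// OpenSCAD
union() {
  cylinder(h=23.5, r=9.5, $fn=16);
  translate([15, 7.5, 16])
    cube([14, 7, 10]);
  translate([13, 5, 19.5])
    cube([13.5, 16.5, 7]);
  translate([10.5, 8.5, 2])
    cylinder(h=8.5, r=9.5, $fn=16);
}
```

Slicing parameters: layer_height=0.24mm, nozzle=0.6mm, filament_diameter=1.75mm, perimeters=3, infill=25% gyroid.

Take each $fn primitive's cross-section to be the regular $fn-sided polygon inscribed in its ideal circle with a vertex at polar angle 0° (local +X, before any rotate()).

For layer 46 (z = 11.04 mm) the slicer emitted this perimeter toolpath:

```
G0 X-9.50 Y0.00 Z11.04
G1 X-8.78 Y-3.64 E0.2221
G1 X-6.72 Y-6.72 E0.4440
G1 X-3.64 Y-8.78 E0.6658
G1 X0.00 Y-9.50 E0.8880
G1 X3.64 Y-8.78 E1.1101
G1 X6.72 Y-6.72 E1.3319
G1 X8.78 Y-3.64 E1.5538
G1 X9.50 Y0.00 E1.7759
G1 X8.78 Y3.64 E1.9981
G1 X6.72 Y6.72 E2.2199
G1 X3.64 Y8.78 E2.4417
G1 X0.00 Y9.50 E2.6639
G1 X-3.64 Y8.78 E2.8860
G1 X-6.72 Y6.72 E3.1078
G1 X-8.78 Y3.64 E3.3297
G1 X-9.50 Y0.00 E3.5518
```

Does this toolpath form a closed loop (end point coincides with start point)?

Start point (G0): (-9.50, 0.00). End point (last G1): the path returns to the start — closed.

yes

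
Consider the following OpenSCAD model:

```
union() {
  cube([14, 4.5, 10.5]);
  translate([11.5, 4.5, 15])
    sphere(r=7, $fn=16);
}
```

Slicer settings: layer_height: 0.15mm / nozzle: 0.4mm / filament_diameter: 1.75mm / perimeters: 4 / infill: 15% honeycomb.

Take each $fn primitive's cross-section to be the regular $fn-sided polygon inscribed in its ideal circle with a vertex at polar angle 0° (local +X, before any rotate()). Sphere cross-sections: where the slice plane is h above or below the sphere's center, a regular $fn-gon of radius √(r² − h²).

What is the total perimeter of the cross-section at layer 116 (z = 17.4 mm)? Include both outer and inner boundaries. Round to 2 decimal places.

At z = 17.4 mm: the cube is absent (z outside [0, 10.5]); the sphere at (11.5, 4.5): section is a regular 16-gon, circumradius = √(r²−h²) = √(7²−2.4²) = 6.576 (perimeter = 2·16·6.576·sin(180°/16) = 41.05 mm); Merging all regions: only the r=7 sphere at (11.5, 4.5) is present, so the union is just that shape — boundary = 41.05 mm. Overall, the cross-section is a single solid region. Total boundary length (outer) = 41.05 mm.

41.05 mm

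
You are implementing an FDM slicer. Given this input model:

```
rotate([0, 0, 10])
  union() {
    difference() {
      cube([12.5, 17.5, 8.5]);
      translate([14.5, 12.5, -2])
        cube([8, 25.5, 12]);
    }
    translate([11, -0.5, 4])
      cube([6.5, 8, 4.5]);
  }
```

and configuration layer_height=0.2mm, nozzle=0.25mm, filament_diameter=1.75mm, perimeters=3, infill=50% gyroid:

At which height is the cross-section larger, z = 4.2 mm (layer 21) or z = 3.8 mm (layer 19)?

Layer 21 (z = 4.2): the cube is present — its section is the full 12.5×17.5 rectangle (area 218.75 mm²); the cube at (14.5, 12.5) is present — its section is the full 8×25.5 rectangle (area 204.00 mm²); Taking the first minus the rest: starting from the 12.5×17.5 cube (218.75 mm²), the 8×25.5 cube at (14.5, 12.5) misses the remaining region (no effect) — area = 218.75 mm²; the 6.5×8 cube at (11, -0.5) contributes its full rectangle (area 52.00 mm²); Combining (union): the regions partially overlap — summed areas 270.75 mm² minus the doubly-counted overlap 11.25 mm² gives 259.50 mm² — area = 259.50 mm²; (whole slice rotated 10° about Z — lengths, areas and connectivity unchanged). So its area = 259.50 mm². Layer 19 (z = 3.8): the cube (footprint 12.5×17.5) is included at this height (area 218.75 mm²); the 8×25.5 cube at (14.5, 12.5) contributes its full rectangle (area 204.00 mm²); After the difference (first − rest): starting from the 12.5×17.5 cube (218.75 mm²), the 8×25.5 cube at (14.5, 12.5) misses the remaining region (no effect) — area = 218.75 mm²; the cube at (11, -0.5) is not intersected at this z (z outside [4, 8.5]); Combining (union): only the result so far is present, so the union is just that shape — area = 218.75 mm²; (whole slice rotated 10° about Z — lengths, areas and connectivity unchanged). So its area = 218.75 mm². Layer 21 is larger (259.50 vs 218.75 mm²).

layer 21 (z = 4.2 mm)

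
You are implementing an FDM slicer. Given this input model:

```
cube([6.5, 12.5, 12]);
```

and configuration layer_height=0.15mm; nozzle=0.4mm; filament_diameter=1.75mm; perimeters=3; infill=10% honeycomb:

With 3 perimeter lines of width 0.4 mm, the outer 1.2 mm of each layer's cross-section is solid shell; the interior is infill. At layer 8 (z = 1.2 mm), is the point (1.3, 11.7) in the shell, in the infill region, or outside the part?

At z = 1.2 mm: the cube is present — its section is the full 6.5×12.5 rectangle. Overall, the cross-section is a single solid region. The nearest boundary edge runs (6.50, 12.50)→(0.00, 12.50); distance from the point to it = 0.80 mm. The point is inside the cross-section, 0.80 mm from the nearest boundary — within the 1.2 mm shell band (3 × 0.4).

shell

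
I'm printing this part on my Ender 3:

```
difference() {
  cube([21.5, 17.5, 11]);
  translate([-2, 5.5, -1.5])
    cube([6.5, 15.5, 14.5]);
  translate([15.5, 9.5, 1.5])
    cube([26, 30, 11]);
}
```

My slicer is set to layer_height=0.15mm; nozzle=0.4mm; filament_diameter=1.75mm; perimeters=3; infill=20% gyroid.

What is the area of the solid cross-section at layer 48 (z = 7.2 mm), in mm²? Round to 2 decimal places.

At z = 7.2 mm: the 21.5×17.5 cube contributes its full rectangle (area 376.25 mm²); the 6.5×15.5 cube at (-2, 5.5) contributes its full rectangle (area 100.75 mm²); the 26×30 cube at (15.5, 9.5) contributes its full rectangle (area 780.00 mm²); After the difference (first − rest): starting from the 21.5×17.5 cube (376.25 mm²), the 6.5×15.5 cube at (-2, 5.5) partially overlaps it — only the 54.00 mm² overlap (of its 100.75 mm²) is removed, clipping the outline; the 26×30 cube at (15.5, 9.5) partially overlaps it — only the 48.00 mm² overlap (of its 780.00 mm²) is removed, clipping the outline — area = 274.25 mm². Overall, the cross-section is a single solid region. Net area = 274.25 mm².

274.25 mm²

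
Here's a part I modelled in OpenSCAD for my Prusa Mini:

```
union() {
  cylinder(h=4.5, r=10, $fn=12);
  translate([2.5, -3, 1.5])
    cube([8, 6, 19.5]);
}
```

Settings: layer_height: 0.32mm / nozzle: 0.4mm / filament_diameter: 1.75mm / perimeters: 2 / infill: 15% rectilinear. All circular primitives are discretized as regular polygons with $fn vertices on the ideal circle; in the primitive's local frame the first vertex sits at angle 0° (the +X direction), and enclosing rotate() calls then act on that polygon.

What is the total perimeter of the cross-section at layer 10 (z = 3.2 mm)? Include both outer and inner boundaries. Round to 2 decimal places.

At z = 3.2 mm: the r=10 cylinder gives a regular 12-gon of circumradius 10 (constant along its height) (perimeter = 2·12·10.000·sin(180°/12) = 62.12 mm); the cube at (2.5, -3) (footprint 8×6) is included at this height (perimeter 28.00 mm); Merging all regions: the regions partially overlap (shared area 42.59 mm²), so the edge portions inside another operand are dropped and the merged outline is re-measured after clipping — boundary = 64.51 mm. Overall, the cross-section is a single solid region. Total boundary length (outer) = 64.51 mm.

64.51 mm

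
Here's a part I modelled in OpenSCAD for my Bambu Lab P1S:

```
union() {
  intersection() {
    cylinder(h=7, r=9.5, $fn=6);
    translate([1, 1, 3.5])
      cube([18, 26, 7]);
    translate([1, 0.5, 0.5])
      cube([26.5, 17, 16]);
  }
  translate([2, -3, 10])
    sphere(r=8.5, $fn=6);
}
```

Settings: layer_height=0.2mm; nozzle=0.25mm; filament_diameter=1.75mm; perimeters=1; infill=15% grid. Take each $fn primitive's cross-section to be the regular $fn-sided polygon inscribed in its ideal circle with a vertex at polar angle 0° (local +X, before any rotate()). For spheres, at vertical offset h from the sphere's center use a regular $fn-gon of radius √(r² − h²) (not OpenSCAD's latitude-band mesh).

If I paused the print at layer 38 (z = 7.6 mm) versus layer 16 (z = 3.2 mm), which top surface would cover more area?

layer 38 (z = 7.6 mm)

Layer 38 (z = 7.6): the cylinder does not reach this height (z outside [0, 7]); the cube at (1, 1) is present — its section is the full 18×26 rectangle (area 468.00 mm²); the cube at (1, 0.5) (footprint 26.5×17) is included at this height (area 450.50 mm²); Taking the intersection: at least one operand is absent at this height, so nothing remains; the r=8.5 sphere at (2, -3) slices to a regular 6-gon of circumradius 8.154 (√(r²−h²) with h=2.4 from center) (area = (6/2)·8.154²·sin(360°/6) = 172.75 mm²); Merging all regions: only the r=8.5 sphere at (2, -3) is present, so the union is just that shape — area = 172.75 mm². So its area = 172.75 mm². Layer 16 (z = 3.2): the r=9.5 cylinder contributes a regular 6-gon of circumradius 9.5 (area = (6/2)·9.500²·sin(360°/6) = 234.48 mm²); the cube at (1, 1) is not intersected at this z (z outside [3.5, 10.5]); the cube at (1, 0.5) is present — its section is the full 26.5×17 rectangle (area 450.50 mm²); Keeping only the common overlap: at least one operand is absent at this height, so nothing remains; the r=8.5 sphere at (2, -3) contributes a regular 6-gon of circumradius √(8.5²−6.8²) = 5.100 (area = (6/2)·5.100²·sin(360°/6) = 67.58 mm²); Combining (union): only the r=8.5 sphere at (2, -3) is present, so the union is just that shape — area = 67.58 mm². So its area = 67.58 mm². Layer 38 is larger (172.75 vs 67.58 mm²).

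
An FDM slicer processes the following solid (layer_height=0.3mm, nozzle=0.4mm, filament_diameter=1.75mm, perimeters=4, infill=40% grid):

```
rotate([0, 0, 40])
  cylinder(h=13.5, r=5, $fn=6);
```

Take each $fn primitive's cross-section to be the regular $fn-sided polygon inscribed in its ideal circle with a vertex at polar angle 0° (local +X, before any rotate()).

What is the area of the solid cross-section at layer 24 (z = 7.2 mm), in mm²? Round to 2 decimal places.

At z = 7.2 mm: the r=5 cylinder contributes a regular 6-gon of circumradius 5 (area = (6/2)·5.000²·sin(360°/6) = 64.95 mm²); (whole slice rotated 40° about Z — lengths, areas and connectivity unchanged). Overall, the cross-section is a single solid region. Net area = 64.95 mm².

64.95 mm²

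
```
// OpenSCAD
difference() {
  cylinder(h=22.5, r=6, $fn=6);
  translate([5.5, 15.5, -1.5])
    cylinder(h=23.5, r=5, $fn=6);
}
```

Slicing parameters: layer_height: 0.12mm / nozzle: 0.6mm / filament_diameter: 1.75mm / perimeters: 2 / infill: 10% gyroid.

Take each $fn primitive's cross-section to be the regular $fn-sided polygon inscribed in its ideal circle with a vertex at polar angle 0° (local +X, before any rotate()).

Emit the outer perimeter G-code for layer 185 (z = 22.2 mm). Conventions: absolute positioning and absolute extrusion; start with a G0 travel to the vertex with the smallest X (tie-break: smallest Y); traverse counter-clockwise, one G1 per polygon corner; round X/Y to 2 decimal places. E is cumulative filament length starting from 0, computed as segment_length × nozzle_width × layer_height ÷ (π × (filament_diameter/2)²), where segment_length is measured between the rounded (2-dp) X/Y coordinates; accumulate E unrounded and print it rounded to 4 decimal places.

At z = 22.2 mm: the r=6 cylinder gives a regular 6-gon of circumradius 6 (constant along its height); the cylinder at (5.5, 15.5) is absent (z outside [-1.5, 22]); Subtracting the remaining from the first: none of the subtracted shapes is present at this height, so the r=6 cylinder is unchanged — 1 connected region. The outline is a single polygon with 6 vertices. Extrusion per mm of travel: 0.6 × 0.12 / (π × 0.875²) = 0.029934. Accumulating E over each segment gives final E = 1.0780.

G0 X-6.00 Y0.00 Z22.20
G1 X-3.00 Y-5.20 E0.1797
G1 X3.00 Y-5.20 E0.3593
G1 X6.00 Y0.00 E0.5390
G1 X3.00 Y5.20 E0.7187
G1 X-3.00 Y5.20 E0.8983
G1 X-6.00 Y0.00 E1.0780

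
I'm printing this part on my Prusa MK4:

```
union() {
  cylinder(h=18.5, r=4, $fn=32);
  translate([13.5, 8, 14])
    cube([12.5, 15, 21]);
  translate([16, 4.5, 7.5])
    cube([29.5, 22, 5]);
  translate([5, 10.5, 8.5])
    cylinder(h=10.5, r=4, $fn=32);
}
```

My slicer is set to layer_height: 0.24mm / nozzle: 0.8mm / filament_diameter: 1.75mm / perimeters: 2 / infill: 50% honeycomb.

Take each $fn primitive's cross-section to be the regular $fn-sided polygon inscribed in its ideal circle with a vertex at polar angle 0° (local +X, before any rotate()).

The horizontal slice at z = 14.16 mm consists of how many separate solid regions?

At z = 14.16 mm: the r=4 cylinder contributes a regular 32-gon of circumradius 4; the 12.5×15 cube at (13.5, 8) contributes its full rectangle; the cube at (16, 4.5) is not intersected at this z (z outside [7.5, 12.5]); the cylinder at (5, 10.5): section is a regular 32-gon, circumradius r=4; Taking the union: the 3 present regions are separate (no shared area or edge), so areas and boundary lengths simply add and each stays a separate island — 3 connected regions. The result has 3 disconnected regions.

3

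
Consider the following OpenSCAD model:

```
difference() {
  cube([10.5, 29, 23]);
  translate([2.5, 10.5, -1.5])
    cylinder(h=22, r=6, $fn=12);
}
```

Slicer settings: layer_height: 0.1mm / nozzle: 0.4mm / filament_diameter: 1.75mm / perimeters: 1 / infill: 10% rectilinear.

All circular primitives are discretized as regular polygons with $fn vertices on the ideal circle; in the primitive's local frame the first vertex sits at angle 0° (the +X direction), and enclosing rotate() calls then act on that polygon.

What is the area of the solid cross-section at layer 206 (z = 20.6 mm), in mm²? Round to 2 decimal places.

304.50 mm²

At z = 20.6 mm: the cube is present — its section is the full 10.5×29 rectangle (area 304.50 mm²); the cylinder at (2.5, 10.5) is absent (z outside [-1.5, 20.5]); Taking the first minus the rest: none of the subtracted shapes is present at this height, so the 10.5×29 cube is unchanged — area = 304.50 mm². Overall, the cross-section is a single solid region. Net area = 304.50 mm².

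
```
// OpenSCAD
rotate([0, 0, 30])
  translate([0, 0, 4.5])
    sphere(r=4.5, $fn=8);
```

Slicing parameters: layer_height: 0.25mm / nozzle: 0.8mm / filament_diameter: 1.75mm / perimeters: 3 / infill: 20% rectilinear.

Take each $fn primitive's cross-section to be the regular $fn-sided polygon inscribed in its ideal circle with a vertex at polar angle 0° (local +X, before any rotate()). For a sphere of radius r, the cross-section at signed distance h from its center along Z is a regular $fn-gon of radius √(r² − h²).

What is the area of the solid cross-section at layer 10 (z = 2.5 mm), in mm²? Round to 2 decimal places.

At z = 2.5 mm: the r=4.5 sphere slices to a regular 8-gon of circumradius 4.031 (√(r²−h²) with h=2 from center) (area = (8/2)·4.031²·sin(360°/8) = 45.96 mm²); (rotated 30° about Z; rotation is an isometry so areas/perimeters/island counts are preserved). Overall, the cross-section is a single solid region. Net area = 45.96 mm².

45.96 mm²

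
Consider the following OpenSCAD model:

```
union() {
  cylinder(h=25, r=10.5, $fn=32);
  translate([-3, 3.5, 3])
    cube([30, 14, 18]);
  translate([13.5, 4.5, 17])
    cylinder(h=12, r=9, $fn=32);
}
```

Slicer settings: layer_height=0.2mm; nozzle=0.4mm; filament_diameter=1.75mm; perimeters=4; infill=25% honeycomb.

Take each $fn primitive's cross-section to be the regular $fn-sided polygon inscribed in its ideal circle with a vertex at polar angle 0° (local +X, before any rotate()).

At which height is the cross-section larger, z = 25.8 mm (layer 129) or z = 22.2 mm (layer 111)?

layer 111 (z = 22.2 mm)

Layer 129 (z = 25.8): the cylinder is not intersected at this z (z outside [0, 25]); the cube at (-3, 3.5) is absent (z outside [3, 21]); the cylinder at (13.5, 4.5): section is a regular 32-gon, circumradius r=9 (area = (32/2)·9.000²·sin(360°/32) = 252.84 mm²); Merging all regions: only the r=9 cylinder at (13.5, 4.5) is present, so the union is just that shape — area = 252.84 mm². So its area = 252.84 mm². Layer 111 (z = 22.2): the cylinder: section is a regular 32-gon, circumradius r=10.5 (area = (32/2)·10.500²·sin(360°/32) = 344.14 mm²); the cube at (-3, 3.5) is absent (z outside [3, 21]); the cylinder at (13.5, 4.5): section is a regular 32-gon, circumradius r=9 (area = (32/2)·9.000²·sin(360°/32) = 252.84 mm²); Taking the union: the regions partially overlap — summed areas 596.98 mm² minus the doubly-counted overlap 47.14 mm² gives 549.83 mm² — area = 549.83 mm². So its area = 549.83 mm². Layer 111 is larger (549.83 vs 252.84 mm²).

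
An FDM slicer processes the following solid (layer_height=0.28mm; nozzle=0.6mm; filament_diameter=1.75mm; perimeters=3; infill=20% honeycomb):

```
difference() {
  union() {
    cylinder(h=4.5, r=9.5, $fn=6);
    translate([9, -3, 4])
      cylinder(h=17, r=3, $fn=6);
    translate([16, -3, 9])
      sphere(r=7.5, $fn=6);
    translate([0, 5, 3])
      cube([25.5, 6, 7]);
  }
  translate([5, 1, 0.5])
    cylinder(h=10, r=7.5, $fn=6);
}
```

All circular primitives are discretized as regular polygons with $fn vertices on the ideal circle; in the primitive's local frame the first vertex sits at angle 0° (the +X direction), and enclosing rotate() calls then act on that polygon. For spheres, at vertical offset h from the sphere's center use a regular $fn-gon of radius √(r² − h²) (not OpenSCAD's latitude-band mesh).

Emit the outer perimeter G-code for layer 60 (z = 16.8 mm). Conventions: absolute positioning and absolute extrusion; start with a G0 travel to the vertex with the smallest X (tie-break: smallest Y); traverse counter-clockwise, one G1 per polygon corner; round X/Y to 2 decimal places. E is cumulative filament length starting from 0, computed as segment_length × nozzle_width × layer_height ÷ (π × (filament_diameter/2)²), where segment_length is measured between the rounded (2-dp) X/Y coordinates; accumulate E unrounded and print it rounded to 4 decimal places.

G0 X6.00 Y-3.00 Z16.80
G1 X7.50 Y-5.60 E0.2097
G1 X10.50 Y-5.60 E0.4192
G1 X12.00 Y-3.00 E0.6288
G1 X10.50 Y-0.40 E0.8385
G1 X7.50 Y-0.40 E1.0480
G1 X6.00 Y-3.00 E1.2577

At z = 16.8 mm: the cylinder is not intersected at this z (z outside [0, 4.5]); the r=3 cylinder at (9, -3) gives a regular 6-gon of circumradius 3 (constant along its height); the sphere at (16, -3) is not intersected at this z (|z−center|=7.800 > r=7.5); the cube at (0, 5) does not reach this height (z outside [3, 10]); Taking the union: only the r=3 cylinder at (9, -3) is present, so the union is just that shape — 1 connected region; the cylinder at (5, 1) is not intersected at this z (z outside [0.5, 10.5]); Taking the first minus the rest: none of the subtracted shapes is present at this height, so that combined region is unchanged — 1 connected region. The outline is a single polygon with 6 vertices. Extrusion per mm of travel: 0.6 × 0.28 / (π × 0.875²) = 0.069846. Accumulating E over each segment gives final E = 1.2577.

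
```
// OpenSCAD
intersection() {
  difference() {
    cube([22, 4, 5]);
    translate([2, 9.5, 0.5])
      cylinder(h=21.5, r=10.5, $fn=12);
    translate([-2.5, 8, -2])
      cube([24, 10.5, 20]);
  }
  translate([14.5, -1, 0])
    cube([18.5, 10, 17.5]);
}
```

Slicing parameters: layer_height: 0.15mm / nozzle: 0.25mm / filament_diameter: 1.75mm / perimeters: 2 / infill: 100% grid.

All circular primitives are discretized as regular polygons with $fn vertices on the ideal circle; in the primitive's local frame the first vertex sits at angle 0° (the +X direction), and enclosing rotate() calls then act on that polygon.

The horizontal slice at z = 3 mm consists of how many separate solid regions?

At z = 3 mm: the cube (footprint 22×4) is included at this height; the r=10.5 cylinder at (2, 9.5) contributes a regular 12-gon of circumradius 10.5; the cube at (-2.5, 8) (footprint 24×10.5) is included at this height; Subtracting the remaining from the first: starting from the 22×4 cube, the r=10.5 cylinder at (2, 9.5) partially overlaps it — only the 35.15 mm² overlap (of its 330.75 mm²) is removed, clipping the outline; the 24×10.5 cube at (-2.5, 8) misses the remaining region (no effect) — 1 connected region; the 18.5×10 cube at (14.5, -1) contributes its full rectangle; After intersecting: the 18.5×10 cube at (14.5, -1) partially overlaps that combined region; clipping to the common part keeps 30.00 mm² — 1 connected region. The result has 1 disconnected region.

1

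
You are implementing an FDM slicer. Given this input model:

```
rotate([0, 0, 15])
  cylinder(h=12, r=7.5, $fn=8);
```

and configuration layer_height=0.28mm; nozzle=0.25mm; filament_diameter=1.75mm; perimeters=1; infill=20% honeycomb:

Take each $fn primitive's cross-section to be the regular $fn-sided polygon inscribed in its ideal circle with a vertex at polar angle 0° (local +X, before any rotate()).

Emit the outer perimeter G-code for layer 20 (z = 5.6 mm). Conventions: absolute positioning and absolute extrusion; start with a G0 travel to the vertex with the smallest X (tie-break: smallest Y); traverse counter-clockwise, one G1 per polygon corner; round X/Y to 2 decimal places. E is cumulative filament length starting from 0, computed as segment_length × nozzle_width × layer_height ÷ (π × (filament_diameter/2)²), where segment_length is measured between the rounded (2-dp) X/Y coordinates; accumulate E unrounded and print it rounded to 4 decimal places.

G0 X-7.24 Y-1.94 Z5.60
G1 X-3.75 Y-6.50 E0.1671
G1 X1.94 Y-7.24 E0.3341
G1 X6.50 Y-3.75 E0.5012
G1 X7.24 Y1.94 E0.6682
G1 X3.75 Y6.50 E0.8353
G1 X-1.94 Y7.24 E1.0023
G1 X-6.50 Y3.75 E1.1694
G1 X-7.24 Y-1.94 E1.3364

At z = 5.6 mm: the r=7.5 cylinder contributes a regular 8-gon of circumradius 7.5; (whole slice rotated 15° about Z — lengths, areas and connectivity unchanged). The outline is a single polygon with 8 vertices. Extrusion per mm of travel: 0.25 × 0.28 / (π × 0.875²) = 0.029103. Accumulating E over each segment gives final E = 1.3364.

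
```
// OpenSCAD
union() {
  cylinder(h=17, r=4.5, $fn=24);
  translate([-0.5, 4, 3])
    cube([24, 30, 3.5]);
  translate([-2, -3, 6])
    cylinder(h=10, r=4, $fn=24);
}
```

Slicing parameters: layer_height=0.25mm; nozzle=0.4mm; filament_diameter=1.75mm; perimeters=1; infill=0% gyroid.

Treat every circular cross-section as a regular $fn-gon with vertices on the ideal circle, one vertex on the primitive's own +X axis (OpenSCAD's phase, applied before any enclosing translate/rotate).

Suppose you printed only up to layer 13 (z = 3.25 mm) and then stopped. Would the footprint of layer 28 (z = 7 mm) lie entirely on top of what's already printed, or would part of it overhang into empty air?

part overhangs

Compare the two slices. At z = 3.25: the r=4.5 cylinder contributes a regular 24-gon of circumradius 4.5 (area = (24/2)·4.500²·sin(360°/24) = 62.89 mm²); the cube at (-0.5, 4) (footprint 24×30) is included at this height (area 720.00 mm²); the cylinder at (-2, -3) does not reach this height (z outside [6, 16]); Combining (union): the regions partially overlap — summed areas 782.89 mm² minus the doubly-counted overlap 0.87 mm² gives 782.02 mm² — area = 782.02 mm². At z = 7: the r=4.5 cylinder contributes a regular 24-gon of circumradius 4.5 (area = (24/2)·4.500²·sin(360°/24) = 62.89 mm²); the cube at (-0.5, 4) is not intersected at this z (z outside [3, 6.5]); the cylinder at (-2, -3): section is a regular 24-gon, circumradius r=4 (area = (24/2)·4.000²·sin(360°/24) = 49.69 mm²); Taking the union: the regions partially overlap — summed areas 112.59 mm² minus the doubly-counted overlap 26.46 mm² gives 86.13 mm² — area = 86.13 mm². Checking containment: at z = 7 the cross-section extends beyond the z = 3.25 cross-section by about 23.24 mm².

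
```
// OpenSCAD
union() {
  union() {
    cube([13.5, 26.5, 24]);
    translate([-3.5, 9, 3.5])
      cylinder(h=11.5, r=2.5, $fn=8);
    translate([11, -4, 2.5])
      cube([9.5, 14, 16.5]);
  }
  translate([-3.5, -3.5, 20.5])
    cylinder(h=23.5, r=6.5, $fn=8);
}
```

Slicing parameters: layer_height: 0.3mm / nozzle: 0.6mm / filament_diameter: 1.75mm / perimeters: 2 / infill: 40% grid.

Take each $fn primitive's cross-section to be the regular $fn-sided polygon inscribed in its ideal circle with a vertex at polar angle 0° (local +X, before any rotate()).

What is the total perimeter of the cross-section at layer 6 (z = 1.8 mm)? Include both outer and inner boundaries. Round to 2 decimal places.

At z = 1.8 mm: the cube is present — its section is the full 13.5×26.5 rectangle (perimeter 80.00 mm); the cylinder at (-3.5, 9) is not intersected at this z (z outside [3.5, 15]); the cube at (11, -4) is not intersected at this z (z outside [2.5, 19]); Combining (union): only the 13.5×26.5 cube is present, so the union is just that shape — boundary = 80.00 mm; the cylinder at (-3.5, -3.5) is not intersected at this z (z outside [20.5, 44]); Taking the union: only the result so far is present, so the union is just that shape — boundary = 80.00 mm. Overall, the cross-section is a single solid region. Total boundary length (outer) = 80.00 mm.

80.00 mm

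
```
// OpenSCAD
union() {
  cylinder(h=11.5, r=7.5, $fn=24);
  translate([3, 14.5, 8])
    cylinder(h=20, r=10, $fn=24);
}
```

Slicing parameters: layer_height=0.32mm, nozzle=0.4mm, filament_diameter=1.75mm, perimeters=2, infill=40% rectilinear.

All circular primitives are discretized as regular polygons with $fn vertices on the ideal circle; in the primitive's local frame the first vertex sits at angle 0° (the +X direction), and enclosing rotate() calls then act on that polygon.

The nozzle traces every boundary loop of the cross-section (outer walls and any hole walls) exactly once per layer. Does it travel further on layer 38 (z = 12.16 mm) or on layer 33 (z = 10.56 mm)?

Layer 38 (z = 12.16): the cylinder is not intersected at this z (z outside [0, 11.5]); the r=10 cylinder at (3, 14.5) gives a regular 24-gon of circumradius 10 (constant along its height) (perimeter = 2·24·10.000·sin(180°/24) = 62.65 mm); Taking the union: only the r=10 cylinder at (3, 14.5) is present, so the union is just that shape — boundary = 62.65 mm. So its perimeter = 62.65 mm. Layer 33 (z = 10.56): the r=7.5 cylinder contributes a regular 24-gon of circumradius 7.5 (perimeter = 2·24·7.500·sin(180°/24) = 46.99 mm); the cylinder at (3, 14.5): section is a regular 24-gon, circumradius r=10 (perimeter = 2·24·10.000·sin(180°/24) = 62.65 mm); Combining (union): the regions partially overlap (shared area 15.85 mm²), so the edge portions inside another operand are dropped and the merged outline is re-measured after clipping — boundary = 90.57 mm. So its perimeter = 90.57 mm. Layer 33 is larger (90.57 vs 62.65 mm).

layer 33 (z = 10.56 mm)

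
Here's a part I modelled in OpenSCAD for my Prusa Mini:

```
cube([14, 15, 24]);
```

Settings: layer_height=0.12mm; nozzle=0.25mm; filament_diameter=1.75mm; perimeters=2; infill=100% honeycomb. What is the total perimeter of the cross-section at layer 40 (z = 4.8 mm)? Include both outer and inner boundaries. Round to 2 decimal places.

58.00 mm

At z = 4.8 mm: the cube is present — its section is the full 14×15 rectangle (perimeter 58.00 mm). Overall, the cross-section is a single solid region. Total boundary length (outer) = 58.00 mm.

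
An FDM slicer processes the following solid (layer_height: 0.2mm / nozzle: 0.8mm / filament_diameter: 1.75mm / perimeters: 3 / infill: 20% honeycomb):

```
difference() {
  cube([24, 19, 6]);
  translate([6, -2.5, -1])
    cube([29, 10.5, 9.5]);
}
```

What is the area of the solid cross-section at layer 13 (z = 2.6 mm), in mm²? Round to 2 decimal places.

At z = 2.6 mm: the cube is present — its section is the full 24×19 rectangle (area 456.00 mm²); the cube at (6, -2.5) (footprint 29×10.5) is included at this height (area 304.50 mm²); After the difference (first − rest): starting from the 24×19 cube (456.00 mm²), the 29×10.5 cube at (6, -2.5) partially overlaps it — only the 144.00 mm² overlap (of its 304.50 mm²) is removed, clipping the outline — area = 312.00 mm². Overall, the cross-section is a single solid region. Net area = 312.00 mm².

312.00 mm²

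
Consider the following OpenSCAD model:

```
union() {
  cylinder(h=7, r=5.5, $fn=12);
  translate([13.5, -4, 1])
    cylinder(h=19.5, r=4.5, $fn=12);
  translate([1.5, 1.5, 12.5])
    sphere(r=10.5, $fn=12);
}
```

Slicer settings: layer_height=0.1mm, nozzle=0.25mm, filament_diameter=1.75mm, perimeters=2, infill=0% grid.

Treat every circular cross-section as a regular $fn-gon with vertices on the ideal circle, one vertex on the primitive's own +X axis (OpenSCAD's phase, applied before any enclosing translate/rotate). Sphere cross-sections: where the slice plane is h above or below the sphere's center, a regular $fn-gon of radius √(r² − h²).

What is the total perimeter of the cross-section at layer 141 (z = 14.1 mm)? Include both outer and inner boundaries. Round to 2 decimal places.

81.05 mm

At z = 14.1 mm: the cylinder is absent (z outside [0, 7]); the cylinder at (13.5, -4): section is a regular 12-gon, circumradius r=4.5 (perimeter = 2·12·4.500·sin(180°/12) = 27.95 mm); the r=10.5 sphere at (1.5, 1.5) slices to a regular 12-gon of circumradius 10.377 (√(r²−h²) with h=1.6 from center) (perimeter = 2·12·10.377·sin(180°/12) = 64.46 mm); Taking the union: the regions partially overlap (shared area 4.99 mm²), so the edge portions inside another operand are dropped and the merged outline is re-measured after clipping — boundary = 81.05 mm. Overall, the cross-section is a single solid region. Total boundary length (outer) = 81.05 mm.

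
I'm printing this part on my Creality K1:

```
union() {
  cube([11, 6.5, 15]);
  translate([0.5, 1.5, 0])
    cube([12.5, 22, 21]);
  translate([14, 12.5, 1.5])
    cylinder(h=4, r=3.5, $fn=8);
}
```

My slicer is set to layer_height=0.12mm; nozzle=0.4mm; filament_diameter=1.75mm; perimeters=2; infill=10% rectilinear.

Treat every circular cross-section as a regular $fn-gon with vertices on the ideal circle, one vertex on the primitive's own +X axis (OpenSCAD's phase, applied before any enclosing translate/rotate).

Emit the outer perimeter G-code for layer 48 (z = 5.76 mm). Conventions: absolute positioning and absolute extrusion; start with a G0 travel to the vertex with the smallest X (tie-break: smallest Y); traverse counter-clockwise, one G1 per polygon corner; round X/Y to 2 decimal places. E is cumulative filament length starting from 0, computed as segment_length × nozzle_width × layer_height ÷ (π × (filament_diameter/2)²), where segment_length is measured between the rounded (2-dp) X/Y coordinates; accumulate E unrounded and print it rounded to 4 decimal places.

At z = 5.76 mm: the cube is present — its section is the full 11×6.5 rectangle; the 12.5×22 cube at (0.5, 1.5) contributes its full rectangle; the cylinder at (14, 12.5) is absent (z outside [1.5, 5.5]); Combining (union): the regions partially overlap (shared area 52.50 mm²), so overlapping operands fuse into one piece — 1 connected region. The outline is a single polygon with 8 vertices. Extrusion per mm of travel: 0.4 × 0.12 / (π × 0.875²) = 0.019956. Accumulating E over each segment gives final E = 1.4568.

G0 X0.00 Y0.00 Z5.76
G1 X11.00 Y0.00 E0.2195
G1 X11.00 Y1.50 E0.2495
G1 X13.00 Y1.50 E0.2894
G1 X13.00 Y23.50 E0.7284
G1 X0.50 Y23.50 E0.9778
G1 X0.50 Y6.50 E1.3171
G1 X0.00 Y6.50 E1.3271
G1 X0.00 Y0.00 E1.4568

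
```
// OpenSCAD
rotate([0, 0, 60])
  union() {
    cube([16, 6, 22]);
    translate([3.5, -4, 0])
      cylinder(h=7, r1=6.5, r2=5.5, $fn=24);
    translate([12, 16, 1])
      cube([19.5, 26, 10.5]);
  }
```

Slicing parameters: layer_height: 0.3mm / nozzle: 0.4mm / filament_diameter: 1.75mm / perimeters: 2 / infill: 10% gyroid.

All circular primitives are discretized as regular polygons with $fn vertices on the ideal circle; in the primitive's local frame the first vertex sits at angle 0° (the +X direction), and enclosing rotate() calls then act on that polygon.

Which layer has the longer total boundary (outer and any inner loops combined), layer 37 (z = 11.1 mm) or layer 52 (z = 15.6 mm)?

Layer 37 (z = 11.1): the 16×6 cube contributes its full rectangle (perimeter 44.00 mm); the cone at (3.5, -4) does not reach this height (z outside [0, 7]); the cube at (12, 16) (footprint 19.5×26) is included at this height (perimeter 91.00 mm); Taking the union: the 2 present regions are separate (no shared area or edge), so areas and boundary lengths simply add and each stays a separate island — boundary = 135.00 mm; (whole slice rotated 60° about Z — lengths, areas and connectivity unchanged). So its perimeter = 135.00 mm. Layer 52 (z = 15.6): the cube (footprint 16×6) is included at this height (perimeter 44.00 mm); the cone at (3.5, -4) does not reach this height (z outside [0, 7]); the cube at (12, 16) does not reach this height (z outside [1, 11.5]); Merging all regions: only the 16×6 cube is present, so the union is just that shape — boundary = 44.00 mm; (whole slice rotated 60° about Z — lengths, areas and connectivity unchanged). So its perimeter = 44.00 mm. Layer 37 is larger (135.00 vs 44.00 mm).

layer 37 (z = 11.1 mm)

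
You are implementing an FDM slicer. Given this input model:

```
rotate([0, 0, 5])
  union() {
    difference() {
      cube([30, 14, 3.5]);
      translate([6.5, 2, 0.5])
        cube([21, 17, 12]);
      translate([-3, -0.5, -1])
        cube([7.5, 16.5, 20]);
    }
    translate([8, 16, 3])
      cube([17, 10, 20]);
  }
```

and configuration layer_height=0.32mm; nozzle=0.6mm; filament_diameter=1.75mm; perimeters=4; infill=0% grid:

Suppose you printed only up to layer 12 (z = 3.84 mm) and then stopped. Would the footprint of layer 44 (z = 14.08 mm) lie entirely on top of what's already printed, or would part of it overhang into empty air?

Compare the two slices. At z = 3.84: the cube does not reach this height (z outside [0, 3.5]); the cube at (6.5, 2) is present — its section is the full 21×17 rectangle (area 357.00 mm²); the cube at (-3, -0.5) is present — its section is the full 7.5×16.5 rectangle (area 123.75 mm²); Subtracting the remaining from the first: the first operand is absent here, so nothing remains; the cube at (8, 16) is present — its section is the full 17×10 rectangle (area 170.00 mm²); Merging all regions: only the 17×10 cube at (8, 16) is present, so the union is just that shape — area = 170.00 mm²; (whole slice rotated 5° about Z — lengths, areas and connectivity unchanged). At z = 14.08: the cube is not intersected at this z (z outside [0, 3.5]); the cube at (6.5, 2) is absent (z outside [0.5, 12.5]); the cube at (-3, -0.5) (footprint 7.5×16.5) is included at this height (area 123.75 mm²); After the difference (first − rest): the first operand is absent here, so nothing remains; the cube at (8, 16) (footprint 17×10) is included at this height (area 170.00 mm²); Taking the union: only the 17×10 cube at (8, 16) is present, so the union is just that shape — area = 170.00 mm²; (rotated 5° about Z; rotation is an isometry so areas/perimeters/island counts are preserved). Checking containment: the cross-section at z = 14.08 is a subset of the cross-section at z = 3.84.

entirely on top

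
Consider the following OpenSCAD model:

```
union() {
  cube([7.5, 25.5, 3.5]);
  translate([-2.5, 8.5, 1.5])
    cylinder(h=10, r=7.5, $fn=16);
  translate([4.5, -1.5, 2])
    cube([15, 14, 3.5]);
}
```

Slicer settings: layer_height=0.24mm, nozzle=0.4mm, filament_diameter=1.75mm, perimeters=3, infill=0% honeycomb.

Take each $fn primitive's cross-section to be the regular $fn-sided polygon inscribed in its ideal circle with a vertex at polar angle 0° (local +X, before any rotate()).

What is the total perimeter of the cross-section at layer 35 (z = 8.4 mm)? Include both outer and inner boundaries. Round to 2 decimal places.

46.82 mm

At z = 8.4 mm: the cube is absent (z outside [0, 3.5]); the r=7.5 cylinder at (-2.5, 8.5) contributes a regular 16-gon of circumradius 7.5 (perimeter = 2·16·7.500·sin(180°/16) = 46.82 mm); the cube at (4.5, -1.5) is absent (z outside [2, 5.5]); Merging all regions: only the r=7.5 cylinder at (-2.5, 8.5) is present, so the union is just that shape — boundary = 46.82 mm. Overall, the cross-section is a single solid region. Total boundary length (outer) = 46.82 mm.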